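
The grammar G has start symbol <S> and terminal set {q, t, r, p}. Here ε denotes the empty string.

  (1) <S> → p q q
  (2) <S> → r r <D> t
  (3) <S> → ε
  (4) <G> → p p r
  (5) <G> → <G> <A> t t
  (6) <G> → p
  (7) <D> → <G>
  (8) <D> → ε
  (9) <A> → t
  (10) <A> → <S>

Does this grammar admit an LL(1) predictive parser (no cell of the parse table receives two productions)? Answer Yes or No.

FIRST(<S>) = {ε, p, r}
FIRST(<G>) = {p}
FIRST(<D>) = {ε, p}
FIRST(<A>) = {ε, p, r, t}
FOLLOW(<S>) = {$, t}
FOLLOW(<G>) = {p, r, t}
FOLLOW(<D>) = {t}
FOLLOW(<A>) = {t}
Cell M[<A>, t] receives both <A> → t and <A> → <S> — the grammar is not LL(1).

No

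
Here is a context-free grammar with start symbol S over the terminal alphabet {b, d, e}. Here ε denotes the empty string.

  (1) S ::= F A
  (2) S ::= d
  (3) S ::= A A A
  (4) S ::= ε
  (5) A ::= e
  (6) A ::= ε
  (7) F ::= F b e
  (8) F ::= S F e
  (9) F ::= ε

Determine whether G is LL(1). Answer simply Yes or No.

No

FIRST(S) = {ε, b, d, e}
FIRST(A) = {ε, e}
FIRST(F) = {ε, b, d, e}
FOLLOW(S) = {$, b, d, e}
FOLLOW(A) = {$, b, d, e}
FOLLOW(F) = {$, b, d, e}
Cell M[A, e] receives both A ::= e and A ::= ε — the grammar is not LL(1).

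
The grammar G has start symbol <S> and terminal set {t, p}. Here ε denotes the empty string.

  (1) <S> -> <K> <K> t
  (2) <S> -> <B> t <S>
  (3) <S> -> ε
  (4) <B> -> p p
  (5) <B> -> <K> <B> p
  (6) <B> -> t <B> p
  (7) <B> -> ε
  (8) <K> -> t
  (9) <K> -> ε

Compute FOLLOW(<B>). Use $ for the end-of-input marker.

{p, t}

FIRST(<K>): from <K>->t we get {t}; from <K>->ε we get {ε}. So FIRST(<K>) = {ε, t}.
FIRST(<B>): from <B>->p p we get {p}; from <B>-><K> <B> p we get {p, t}; from <B>->t <B> p we get {t}; from <B>->ε we get {ε}. So FIRST(<B>) = {ε, p, t}.
FIRST(<S>): from <S>-><K> <K> t we get {t}; from <S>-><B> t <S> we get {p, t}; from <S>->ε we get {ε}. So FIRST(<S>) = {ε, p, t}.
FOLLOW(<S>) includes $ since <S> is the start symbol.
FOLLOW(<S>): in <S>-><B> t <S>, the suffix after <S> is empty (adds nothing new). Thus FOLLOW(<S>) = {$}.
FOLLOW(<B>): in <S>-><B> t <S>, <B> is followed by t <S> with FIRST {t}; in <B>-><K> <B> p, <B> is followed by p with FIRST {p}; in <B>->t <B> p, <B> is followed by p with FIRST {p}. Thus FOLLOW(<B>) = {p, t}.
FOLLOW(<K>): in <S>-><K> <K> t (occurrence 1), <K> is followed by <K> t with FIRST {t}; in <S>-><K> <K> t (occurrence 2), <K> is followed by t with FIRST {t}; in <B>-><K> <B> p, <K> is followed by <B> p with FIRST {p, t}. Thus FOLLOW(<K>) = {p, t}.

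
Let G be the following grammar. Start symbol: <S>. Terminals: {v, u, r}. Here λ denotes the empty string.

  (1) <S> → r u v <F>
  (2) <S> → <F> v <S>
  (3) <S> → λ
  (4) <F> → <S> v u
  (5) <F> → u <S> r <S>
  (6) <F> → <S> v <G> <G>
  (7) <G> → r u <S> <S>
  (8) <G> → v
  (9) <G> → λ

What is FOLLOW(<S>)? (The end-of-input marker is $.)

FIRST(<G>) = {λ, r, v}
FIRST(<S>) = {λ, r, u, v}  (via <F> v <S>)
FIRST(<F>) = {r, u, v}  (via <S> v u, <S> v <G> <G>)
FOLLOW(<S>) includes $ since <S> is the start symbol.
FOLLOW(<S>): in <S>→<F> v <S>, the suffix after <S> is empty (adds nothing new); in <F>→<S> v u, <S> is followed by v u with FIRST {v}; in <F>→u <S> r <S> (occurrence 1), <S> is followed by r <S> with FIRST {r}; in <F>→u <S> r <S> (occurrence 2), the suffix after <S> is empty, so FOLLOW(<S>) ⊇ FOLLOW(<F>) = {$, r, u, v}; in <F>→<S> v <G> <G>, <S> is followed by v <G> <G> with FIRST {v}; in <G>→r u <S> <S> (occurrence 1), <S> is followed by <S> with FIRST {λ, r, u, v}; in <G>→r u <S> <S> (occurrence 1), the suffix after <S> is nullable, so FOLLOW(<S>) ⊇ FOLLOW(<G>) = {$, r, u, v}; in <G>→r u <S> <S> (occurrence 2), the suffix after <S> is empty, so FOLLOW(<S>) ⊇ FOLLOW(<G>) = {$, r, u, v}. Thus FOLLOW(<S>) = {$, r, u, v}.
FOLLOW(<F>): in <S>→r u v <F>, the suffix after <F> is empty, so FOLLOW(<F>) ⊇ FOLLOW(<S>) = {$, r, u, v}; in <S>→<F> v <S>, <F> is followed by v <S> with FIRST {v}. Thus FOLLOW(<F>) = {$, r, u, v}.
FOLLOW(<G>): in <F>→<S> v <G> <G> (occurrence 1), <G> is followed by <G> with FIRST {λ, r, v}; in <F>→<S> v <G> <G> (occurrence 1), the suffix after <G> is nullable, so FOLLOW(<G>) ⊇ FOLLOW(<F>) = {$, r, u, v}; in <F>→<S> v <G> <G> (occurrence 2), the suffix after <G> is empty, so FOLLOW(<G>) ⊇ FOLLOW(<F>) = {$, r, u, v}. Thus FOLLOW(<G>) = {$, r, u, v}.

{$, r, u, v}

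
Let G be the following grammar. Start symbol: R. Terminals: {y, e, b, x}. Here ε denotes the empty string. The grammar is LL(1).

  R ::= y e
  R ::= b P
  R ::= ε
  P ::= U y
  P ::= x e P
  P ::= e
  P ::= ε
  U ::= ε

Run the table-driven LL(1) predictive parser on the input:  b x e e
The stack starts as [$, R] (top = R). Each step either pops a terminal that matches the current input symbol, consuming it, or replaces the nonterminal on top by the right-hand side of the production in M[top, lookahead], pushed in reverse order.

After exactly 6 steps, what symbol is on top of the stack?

step 1: stack=$ R  input=b x e e $  — expand R ::= b P
step 2: stack=$ P b  input=b x e e $  — match b
step 3: stack=$ P  input=x e e $  — expand P ::= x e P
step 4: stack=$ P e x  input=x e e $  — match x
step 5: stack=$ P e  input=e e $  — match e
step 6: stack=$ P  input=e $  — expand P ::= e
Stack after step 6: $ e (top = e).

e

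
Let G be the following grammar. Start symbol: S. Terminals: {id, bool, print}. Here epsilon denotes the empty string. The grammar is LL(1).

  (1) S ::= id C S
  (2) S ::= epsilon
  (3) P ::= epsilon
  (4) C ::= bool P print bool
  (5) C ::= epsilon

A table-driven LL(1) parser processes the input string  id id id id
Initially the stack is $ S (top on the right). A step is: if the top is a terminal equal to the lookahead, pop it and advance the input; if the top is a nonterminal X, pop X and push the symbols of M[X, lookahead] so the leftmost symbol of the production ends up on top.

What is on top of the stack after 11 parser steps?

      Stack     Input          Action
   1  $ S       id id id id $  expand S ::= id C S
   2  $ S C id  id id id id $  match id
   3  $ S C     id id id $     expand C ::= epsilon
   4  $ S       id id id $     expand S ::= id C S
   5  $ S C id  id id id $     match id
   6  $ S C     id id $        expand C ::= epsilon
   7  $ S       id id $        expand S ::= id C S
   8  $ S C id  id id $        match id
   9  $ S C     id $           expand C ::= epsilon
  10  $ S       id $           expand S ::= id C S
  11  $ S C id  id $           match id
Stack after step 11: $ S C (top = C).

C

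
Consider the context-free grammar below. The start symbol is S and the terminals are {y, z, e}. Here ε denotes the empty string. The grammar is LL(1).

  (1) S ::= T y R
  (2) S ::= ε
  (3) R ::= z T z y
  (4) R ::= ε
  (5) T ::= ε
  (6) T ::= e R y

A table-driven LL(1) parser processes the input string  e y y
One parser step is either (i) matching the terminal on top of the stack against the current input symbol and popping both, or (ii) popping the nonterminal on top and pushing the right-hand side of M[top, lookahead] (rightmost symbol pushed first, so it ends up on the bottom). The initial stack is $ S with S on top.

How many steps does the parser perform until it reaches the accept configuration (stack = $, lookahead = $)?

7

step 1: stack=$ S  input=e y y $  — expand S ::= T y R
step 2: stack=$ R y T  input=e y y $  — expand T ::= e R y
step 3: stack=$ R y y R e  input=e y y $  — match e
step 4: stack=$ R y y R  input=y y $  — expand R ::= ε
step 5: stack=$ R y y  input=y y $  — match y
step 6: stack=$ R y  input=y $  — match y
step 7: stack=$ R  input=$  — expand R ::= ε
Accept reached after 7 steps.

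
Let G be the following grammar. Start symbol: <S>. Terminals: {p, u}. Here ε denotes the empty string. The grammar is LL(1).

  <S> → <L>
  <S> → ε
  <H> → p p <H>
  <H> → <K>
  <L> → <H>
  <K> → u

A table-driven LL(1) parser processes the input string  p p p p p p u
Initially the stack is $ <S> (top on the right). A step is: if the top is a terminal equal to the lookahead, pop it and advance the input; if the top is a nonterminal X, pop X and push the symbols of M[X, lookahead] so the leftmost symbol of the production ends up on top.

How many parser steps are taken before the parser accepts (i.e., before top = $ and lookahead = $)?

14

      Stack      Input            Action
   1  $ <S>      p p p p p p u $  expand <S> → <L>
   2  $ <L>      p p p p p p u $  expand <L> → <H>
   3  $ <H>      p p p p p p u $  expand <H> → p p <H>
   4  $ <H> p p  p p p p p p u $  match p
   5  $ <H> p    p p p p p u $    match p
   6  $ <H>      p p p p u $      expand <H> → p p <H>
   7  $ <H> p p  p p p p u $      match p
   8  $ <H> p    p p p u $        match p
   9  $ <H>      p p u $          expand <H> → p p <H>
  10  $ <H> p p  p p u $          match p
  11  $ <H> p    p u $            match p
  12  $ <H>      u $              expand <H> → <K>
  13  $ <K>      u $              expand <K> → u
  14  $ u        u $              match u
Accept reached after 14 steps.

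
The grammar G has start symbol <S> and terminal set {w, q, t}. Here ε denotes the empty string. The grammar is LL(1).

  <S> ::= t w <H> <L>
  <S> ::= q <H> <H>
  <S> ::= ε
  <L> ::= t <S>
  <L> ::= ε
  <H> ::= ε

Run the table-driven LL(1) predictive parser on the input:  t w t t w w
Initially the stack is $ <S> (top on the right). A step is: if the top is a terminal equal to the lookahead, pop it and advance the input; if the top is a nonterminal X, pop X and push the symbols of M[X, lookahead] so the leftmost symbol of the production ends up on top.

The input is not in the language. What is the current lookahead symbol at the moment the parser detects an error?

w

step 1: stack=$ <S>  input=t w t t w w $  — expand <S> ::= t w <H> <L>
step 2: stack=$ <L> <H> w t  input=t w t t w w $  — match t
step 3: stack=$ <L> <H> w  input=w t t w w $  — match w
step 4: stack=$ <L> <H>  input=t t w w $  — expand <H> ::= ε
step 5: stack=$ <L>  input=t t w w $  — expand <L> ::= t <S>
step 6: stack=$ <S> t  input=t t w w $  — match t
step 7: stack=$ <S>  input=t w w $  — expand <S> ::= t w <H> <L>
step 8: stack=$ <L> <H> w t  input=t w w $  — match t
step 9: stack=$ <L> <H> w  input=w w $  — match w
step 10: stack=$ <L> <H>  input=w $  — error: M[<H>, w] is empty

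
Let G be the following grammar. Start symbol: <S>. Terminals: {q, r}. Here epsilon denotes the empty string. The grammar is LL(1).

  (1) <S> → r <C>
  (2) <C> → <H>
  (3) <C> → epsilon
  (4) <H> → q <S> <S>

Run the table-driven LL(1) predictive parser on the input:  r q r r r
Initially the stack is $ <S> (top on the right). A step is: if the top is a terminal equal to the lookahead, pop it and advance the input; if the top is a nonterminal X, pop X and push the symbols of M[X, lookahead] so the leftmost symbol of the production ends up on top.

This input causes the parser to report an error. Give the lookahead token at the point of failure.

r

step 1: stack=$ <S>  input=r q r r r $  — expand <S> → r <C>
step 2: stack=$ <C> r  input=r q r r r $  — match r
step 3: stack=$ <C>  input=q r r r $  — expand <C> → <H>
step 4: stack=$ <H>  input=q r r r $  — expand <H> → q <S> <S>
step 5: stack=$ <S> <S> q  input=q r r r $  — match q
step 6: stack=$ <S> <S>  input=r r r $  — expand <S> → r <C>
step 7: stack=$ <S> <C> r  input=r r r $  — match r
step 8: stack=$ <S> <C>  input=r r $  — expand <C> → epsilon
step 9: stack=$ <S>  input=r r $  — expand <S> → r <C>
step 10: stack=$ <C> r  input=r r $  — match r
step 11: stack=$ <C>  input=r $  — expand <C> → epsilon
step 12: stack=$  input=r $  — error: stack empty but input remains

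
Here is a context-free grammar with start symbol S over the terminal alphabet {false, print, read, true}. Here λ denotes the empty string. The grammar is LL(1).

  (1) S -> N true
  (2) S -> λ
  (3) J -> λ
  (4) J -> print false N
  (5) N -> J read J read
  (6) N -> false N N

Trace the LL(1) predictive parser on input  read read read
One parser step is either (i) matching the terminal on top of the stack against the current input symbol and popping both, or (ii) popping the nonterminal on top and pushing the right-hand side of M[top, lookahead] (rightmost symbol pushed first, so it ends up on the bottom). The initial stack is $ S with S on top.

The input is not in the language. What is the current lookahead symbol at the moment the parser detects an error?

     Stack                 Input             Action
  1  $ S                   read read read $  expand S -> N true
  2  $ true N              read read read $  expand N -> J read J read
  3  $ true read J read J  read read read $  expand J -> λ
  4  $ true read J read    read read read $  match read
  5  $ true read J         read read $       expand J -> λ
  6  $ true read           read read $       match read
  7  $ true                read $            error: top is terminal true but lookahead is read

read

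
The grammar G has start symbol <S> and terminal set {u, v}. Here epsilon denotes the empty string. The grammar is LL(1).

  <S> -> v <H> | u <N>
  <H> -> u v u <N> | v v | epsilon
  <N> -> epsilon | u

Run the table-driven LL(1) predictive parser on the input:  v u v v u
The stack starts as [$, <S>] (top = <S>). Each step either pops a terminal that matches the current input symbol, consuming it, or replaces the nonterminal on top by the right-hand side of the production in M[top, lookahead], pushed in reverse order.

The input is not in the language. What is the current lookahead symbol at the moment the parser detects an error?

step 1: stack=$ <S>  input=v u v v u $  — expand <S> -> v <H>
step 2: stack=$ <H> v  input=v u v v u $  — match v
step 3: stack=$ <H>  input=u v v u $  — expand <H> -> u v u <N>
step 4: stack=$ <N> u v u  input=u v v u $  — match u
step 5: stack=$ <N> u v  input=v v u $  — match v
step 6: stack=$ <N> u  input=v u $  — error: top is terminal u but lookahead is v

v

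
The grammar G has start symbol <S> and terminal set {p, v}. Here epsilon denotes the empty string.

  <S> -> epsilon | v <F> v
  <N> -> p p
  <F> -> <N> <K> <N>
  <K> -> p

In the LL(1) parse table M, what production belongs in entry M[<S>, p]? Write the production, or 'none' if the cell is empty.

FIRST(<S>): from <S>->epsilon we get {epsilon}; from <S>->v <F> v we get {v}. So FIRST(<S>) = {epsilon, v}.
FIRST(<N>): from <N>->p p we get {p}. So FIRST(<N>) = {p}.
FIRST(<K>): from <K>->p we get {p}. So FIRST(<K>) = {p}.
FIRST(<F>): from <F>-><N> <K> <N> we get {p}. So FIRST(<F>) = {p}.
FOLLOW(<S>) includes $ since <S> is the start symbol.
FOLLOW(<S>): <S> appears on no right-hand side. Thus FOLLOW(<S>) = {$}.
For <S> -> epsilon: FIRST(epsilon) = {epsilon}, so it goes in M[<S>, t] for t ∈ {}; since epsilon ∈ FIRST, also for every t ∈ FOLLOW(<S>) = {$}.
For <S> -> v <F> v: FIRST(v <F> v) = {v}, so it goes in M[<S>, t] for t ∈ {v}.
None of these place a production in M[<S>, p].

none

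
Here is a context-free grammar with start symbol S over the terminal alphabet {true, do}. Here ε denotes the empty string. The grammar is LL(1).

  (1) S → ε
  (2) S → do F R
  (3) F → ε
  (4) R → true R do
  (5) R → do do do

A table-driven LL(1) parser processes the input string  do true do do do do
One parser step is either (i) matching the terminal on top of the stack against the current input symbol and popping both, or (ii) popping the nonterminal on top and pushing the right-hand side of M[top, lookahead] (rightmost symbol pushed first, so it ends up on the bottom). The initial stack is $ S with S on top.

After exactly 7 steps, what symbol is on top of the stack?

do

     Stack          Input                  Action
  1  $ S            do true do do do do $  expand S → do F R
  2  $ R F do       do true do do do do $  match do
  3  $ R F          true do do do do $     expand F → ε
  4  $ R            true do do do do $     expand R → true R do
  5  $ do R true    true do do do do $     match true
  6  $ do R         do do do do $          expand R → do do do
  7  $ do do do do  do do do do $          match do
Stack after step 7: $ do do do (top = do).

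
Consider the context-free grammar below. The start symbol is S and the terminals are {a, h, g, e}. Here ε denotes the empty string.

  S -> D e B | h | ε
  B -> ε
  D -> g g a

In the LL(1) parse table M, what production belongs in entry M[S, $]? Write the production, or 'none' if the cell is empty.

FIRST(B): from B->ε we get {ε}. So FIRST(B) = {ε}.
FIRST(D): from D->g g a we get {g}. So FIRST(D) = {g}.
FIRST(S): from S->D e B we get {g}; from S->h we get {h}; from S->ε we get {ε}. So FIRST(S) = {ε, g, h}.
FOLLOW(S) includes $ since S is the start symbol.
FOLLOW(S): S appears on no right-hand side. Thus FOLLOW(S) = {$}.
For S -> D e B: FIRST(D e B) = {g}, so it goes in M[S, t] for t ∈ {g}.
For S -> h: FIRST(h) = {h}, so it goes in M[S, t] for t ∈ {h}.
For S -> ε: FIRST(ε) = {ε}, so it goes in M[S, t] for t ∈ {}; since ε ∈ FIRST, also for every t ∈ FOLLOW(S) = {$}.

S -> ε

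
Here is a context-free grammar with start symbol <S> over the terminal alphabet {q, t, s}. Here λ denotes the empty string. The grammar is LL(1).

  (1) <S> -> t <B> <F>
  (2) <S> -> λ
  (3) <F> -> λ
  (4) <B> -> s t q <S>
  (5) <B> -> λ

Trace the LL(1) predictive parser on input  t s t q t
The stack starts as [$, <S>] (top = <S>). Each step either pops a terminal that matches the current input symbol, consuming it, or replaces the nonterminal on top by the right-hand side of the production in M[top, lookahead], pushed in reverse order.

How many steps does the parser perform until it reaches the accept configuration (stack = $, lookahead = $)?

11

      Stack            Input        Action
   1  $ <S>            t s t q t $  expand <S> -> t <B> <F>
   2  $ <F> <B> t      t s t q t $  match t
   3  $ <F> <B>        s t q t $    expand <B> -> s t q <S>
   4  $ <F> <S> q t s  s t q t $    match s
   5  $ <F> <S> q t    t q t $      match t
   6  $ <F> <S> q      q t $        match q
   7  $ <F> <S>        t $          expand <S> -> t <B> <F>
   8  $ <F> <F> <B> t  t $          match t
   9  $ <F> <F> <B>    $            expand <B> -> λ
  10  $ <F> <F>        $            expand <F> -> λ
  11  $ <F>            $            expand <F> -> λ
Accept reached after 11 steps.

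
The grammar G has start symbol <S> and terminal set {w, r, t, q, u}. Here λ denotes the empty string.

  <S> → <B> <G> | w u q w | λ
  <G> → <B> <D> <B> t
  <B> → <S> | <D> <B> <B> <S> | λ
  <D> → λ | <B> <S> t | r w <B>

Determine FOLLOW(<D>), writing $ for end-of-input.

{r, t, w}

FIRST(<S>) = {λ, r, t, w}  (via <B> <G>)
FIRST(<G>) = {r, t, w}  (via <B> <D> <B> t)
FIRST(<B>) = {λ, r, t, w}  (via <S>, <D> <B> <B> <S>)
FIRST(<D>) = {λ, r, t, w}  (via <B> <S> t)
FOLLOW(<S>) includes $ since <S> is the start symbol.
FOLLOW(<S>): in <B>→<S>, the suffix after <S> is empty, so FOLLOW(<S>) ⊇ FOLLOW(<B>) = {r, t, w}; in <B>→<D> <B> <B> <S>, the suffix after <S> is empty, so FOLLOW(<S>) ⊇ FOLLOW(<B>) = {r, t, w}; in <D>→<B> <S> t, <S> is followed by t with FIRST {t}. Thus FOLLOW(<S>) = {$, r, t, w}.
FOLLOW(<G>): in <S>→<B> <G>, the suffix after <G> is empty, so FOLLOW(<G>) ⊇ FOLLOW(<S>) = {$, r, t, w}. Thus FOLLOW(<G>) = {$, r, t, w}.
FOLLOW(<B>): in <S>→<B> <G>, <B> is followed by <G> with FIRST {r, t, w}; in <G>→<B> <D> <B> t (occurrence 1), <B> is followed by <D> <B> t with FIRST {r, t, w}; in <G>→<B> <D> <B> t (occurrence 2), <B> is followed by t with FIRST {t}; in <B>→<D> <B> <B> <S> (occurrence 1), <B> is followed by <B> <S> with FIRST {λ, r, t, w}; in <B>→<D> <B> <B> <S> (occurrence 1), the suffix after <B> is nullable (adds nothing new); in <B>→<D> <B> <B> <S> (occurrence 2), <B> is followed by <S> with FIRST {λ, r, t, w}; in <B>→<D> <B> <B> <S> (occurrence 2), the suffix after <B> is nullable (adds nothing new); in <D>→<B> <S> t, <B> is followed by <S> t with FIRST {r, t, w}; in <D>→r w <B>, the suffix after <B> is empty, so FOLLOW(<B>) ⊇ FOLLOW(<D>) = {r, t, w}. Thus FOLLOW(<B>) = {r, t, w}.
FOLLOW(<D>): in <G>→<B> <D> <B> t, <D> is followed by <B> t with FIRST {r, t, w}; in <B>→<D> <B> <B> <S>, <D> is followed by <B> <B> <S> with FIRST {λ, r, t, w}; in <B>→<D> <B> <B> <S>, the suffix after <D> is nullable, so FOLLOW(<D>) ⊇ FOLLOW(<B>) = {r, t, w}. Thus FOLLOW(<D>) = {r, t, w}.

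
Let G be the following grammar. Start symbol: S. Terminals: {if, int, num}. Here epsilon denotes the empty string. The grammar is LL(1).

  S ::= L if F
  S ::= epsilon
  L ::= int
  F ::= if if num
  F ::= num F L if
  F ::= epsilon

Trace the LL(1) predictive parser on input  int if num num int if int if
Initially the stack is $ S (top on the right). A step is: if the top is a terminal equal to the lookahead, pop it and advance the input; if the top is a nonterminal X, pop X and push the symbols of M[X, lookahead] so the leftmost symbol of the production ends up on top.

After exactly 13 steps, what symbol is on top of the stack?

int

      Stack              Input                           Action
   1  $ S                int if num num int if int if $  expand S ::= L if F
   2  $ F if L           int if num num int if int if $  expand L ::= int
   3  $ F if int         int if num num int if int if $  match int
   4  $ F if             if num num int if int if $      match if
   5  $ F                num num int if int if $         expand F ::= num F L if
   6  $ if L F num       num num int if int if $         match num
   7  $ if L F           num int if int if $             expand F ::= num F L if
   8  $ if L if L F num  num int if int if $             match num
   9  $ if L if L F      int if int if $                 expand F ::= epsilon
  10  $ if L if L        int if int if $                 expand L ::= int
  11  $ if L if int      int if int if $                 match int
  12  $ if L if          if int if $                     match if
  13  $ if L             int if $                        expand L ::= int
Stack after step 13: $ if int (top = int).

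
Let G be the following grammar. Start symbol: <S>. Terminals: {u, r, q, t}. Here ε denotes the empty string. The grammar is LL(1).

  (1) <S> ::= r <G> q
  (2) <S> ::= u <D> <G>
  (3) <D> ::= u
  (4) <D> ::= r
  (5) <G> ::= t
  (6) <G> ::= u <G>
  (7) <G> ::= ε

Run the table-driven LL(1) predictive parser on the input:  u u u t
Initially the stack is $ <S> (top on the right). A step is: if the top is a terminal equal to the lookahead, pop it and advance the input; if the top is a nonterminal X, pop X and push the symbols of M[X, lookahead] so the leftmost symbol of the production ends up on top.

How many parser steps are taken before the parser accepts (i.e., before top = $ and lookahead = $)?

step 1: stack=$ <S>  input=u u u t $  — expand <S> ::= u <D> <G>
step 2: stack=$ <G> <D> u  input=u u u t $  — match u
step 3: stack=$ <G> <D>  input=u u t $  — expand <D> ::= u
step 4: stack=$ <G> u  input=u u t $  — match u
step 5: stack=$ <G>  input=u t $  — expand <G> ::= u <G>
step 6: stack=$ <G> u  input=u t $  — match u
step 7: stack=$ <G>  input=t $  — expand <G> ::= t
step 8: stack=$ t  input=t $  — match t
Accept reached after 8 steps.

8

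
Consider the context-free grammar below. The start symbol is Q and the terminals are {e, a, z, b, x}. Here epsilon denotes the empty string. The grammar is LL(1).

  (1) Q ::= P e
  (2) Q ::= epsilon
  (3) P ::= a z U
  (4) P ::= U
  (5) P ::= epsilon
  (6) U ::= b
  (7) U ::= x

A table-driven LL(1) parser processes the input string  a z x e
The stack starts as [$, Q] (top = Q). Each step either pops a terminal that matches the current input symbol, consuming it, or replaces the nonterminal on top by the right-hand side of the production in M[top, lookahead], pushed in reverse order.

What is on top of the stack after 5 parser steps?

step 1: stack=$ Q  input=a z x e $  — expand Q ::= P e
step 2: stack=$ e P  input=a z x e $  — expand P ::= a z U
step 3: stack=$ e U z a  input=a z x e $  — match a
step 4: stack=$ e U z  input=z x e $  — match z
step 5: stack=$ e U  input=x e $  — expand U ::= x
Stack after step 5: $ e x (top = x).

x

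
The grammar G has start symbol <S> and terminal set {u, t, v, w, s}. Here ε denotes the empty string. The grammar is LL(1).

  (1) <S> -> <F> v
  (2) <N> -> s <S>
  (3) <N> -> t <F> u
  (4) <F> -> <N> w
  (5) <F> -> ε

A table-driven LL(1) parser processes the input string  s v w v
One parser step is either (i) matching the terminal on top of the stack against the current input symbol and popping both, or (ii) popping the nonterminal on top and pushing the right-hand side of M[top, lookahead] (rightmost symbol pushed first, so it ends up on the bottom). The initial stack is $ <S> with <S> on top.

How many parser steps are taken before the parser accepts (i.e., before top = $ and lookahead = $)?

step 1: stack=$ <S>  input=s v w v $  — expand <S> -> <F> v
step 2: stack=$ v <F>  input=s v w v $  — expand <F> -> <N> w
step 3: stack=$ v w <N>  input=s v w v $  — expand <N> -> s <S>
step 4: stack=$ v w <S> s  input=s v w v $  — match s
step 5: stack=$ v w <S>  input=v w v $  — expand <S> -> <F> v
step 6: stack=$ v w v <F>  input=v w v $  — expand <F> -> ε
step 7: stack=$ v w v  input=v w v $  — match v
step 8: stack=$ v w  input=w v $  — match w
step 9: stack=$ v  input=v $  — match v
Accept reached after 9 steps.

9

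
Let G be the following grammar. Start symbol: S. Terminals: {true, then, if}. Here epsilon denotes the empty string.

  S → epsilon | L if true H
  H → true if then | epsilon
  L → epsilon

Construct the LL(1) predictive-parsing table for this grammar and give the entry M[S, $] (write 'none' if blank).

S → epsilon

FIRST(H) = {epsilon, true}
FIRST(L) = {epsilon}
FIRST(S) = {epsilon, if}  (via L if true H)
FOLLOW(S) includes $ since S is the start symbol.
FOLLOW(S): S appears on no right-hand side. Thus FOLLOW(S) = {$}.
For S → epsilon: FIRST(epsilon) = {epsilon}, so it goes in M[S, t] for t ∈ {}; since epsilon ∈ FIRST, also for every t ∈ FOLLOW(S) = {$}.
For S → L if true H: FIRST(L if true H) = {if}, so it goes in M[S, t] for t ∈ {if}.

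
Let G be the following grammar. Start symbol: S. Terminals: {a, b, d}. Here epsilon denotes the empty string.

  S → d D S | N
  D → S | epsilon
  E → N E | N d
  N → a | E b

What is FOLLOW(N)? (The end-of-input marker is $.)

FIRST(S): from S→d D S we get {d}; from S→N we get {a}. So FIRST(S) = {a, d}.
FIRST(D): from D→S we get {a, d}; from D→epsilon we get {epsilon}. So FIRST(D) = {epsilon, a, d}.
FIRST(E): from E→N E we get {a}; from E→N d we get {a}. So FIRST(E) = {a}.
FIRST(N): from N→a we get {a}; from N→E b we get {a}. So FIRST(N) = {a}.
FOLLOW(S) includes $ since S is the start symbol.
FOLLOW(D): in S→d D S, D is followed by S with FIRST {a, d}. Thus FOLLOW(D) = {a, d}.
FOLLOW(S): in S→d D S, the suffix after S is empty (adds nothing new); in D→S, the suffix after S is empty, so FOLLOW(S) ⊇ FOLLOW(D) = {a, d}. Thus FOLLOW(S) = {$, a, d}.
FOLLOW(E): in E→N E, the suffix after E is empty (adds nothing new); in N→E b, E is followed by b with FIRST {b}. Thus FOLLOW(E) = {b}.
FOLLOW(N): in S→N, the suffix after N is empty, so FOLLOW(N) ⊇ FOLLOW(S) = {$, a, d}; in E→N E, N is followed by E with FIRST {a}; in E→N d, N is followed by d with FIRST {d}. Thus FOLLOW(N) = {$, a, d}.

{$, a, d}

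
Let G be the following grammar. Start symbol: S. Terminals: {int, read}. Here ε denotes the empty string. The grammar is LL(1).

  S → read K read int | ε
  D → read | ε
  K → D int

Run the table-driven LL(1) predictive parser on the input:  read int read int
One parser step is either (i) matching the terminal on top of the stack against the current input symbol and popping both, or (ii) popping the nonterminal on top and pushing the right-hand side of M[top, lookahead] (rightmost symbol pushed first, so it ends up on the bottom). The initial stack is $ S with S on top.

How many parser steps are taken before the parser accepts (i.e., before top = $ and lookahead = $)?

7

     Stack              Input                Action
  1  $ S                read int read int $  expand S → read K read int
  2  $ int read K read  read int read int $  match read
  3  $ int read K       int read int $       expand K → D int
  4  $ int read int D   int read int $       expand D → ε
  5  $ int read int     int read int $       match int
  6  $ int read         read int $           match read
  7  $ int              int $                match int
Accept reached after 7 steps.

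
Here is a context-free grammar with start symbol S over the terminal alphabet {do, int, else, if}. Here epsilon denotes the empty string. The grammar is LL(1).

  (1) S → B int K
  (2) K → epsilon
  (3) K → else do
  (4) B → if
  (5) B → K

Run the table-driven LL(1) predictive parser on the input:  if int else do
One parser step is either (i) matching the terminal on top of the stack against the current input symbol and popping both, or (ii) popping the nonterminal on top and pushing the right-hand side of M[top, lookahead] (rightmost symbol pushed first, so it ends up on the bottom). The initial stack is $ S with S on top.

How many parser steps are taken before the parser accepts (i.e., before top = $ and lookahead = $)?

7

step 1: stack=$ S  input=if int else do $  — expand S → B int K
step 2: stack=$ K int B  input=if int else do $  — expand B → if
step 3: stack=$ K int if  input=if int else do $  — match if
step 4: stack=$ K int  input=int else do $  — match int
step 5: stack=$ K  input=else do $  — expand K → else do
step 6: stack=$ do else  input=else do $  — match else
step 7: stack=$ do  input=do $  — match do
Accept reached after 7 steps.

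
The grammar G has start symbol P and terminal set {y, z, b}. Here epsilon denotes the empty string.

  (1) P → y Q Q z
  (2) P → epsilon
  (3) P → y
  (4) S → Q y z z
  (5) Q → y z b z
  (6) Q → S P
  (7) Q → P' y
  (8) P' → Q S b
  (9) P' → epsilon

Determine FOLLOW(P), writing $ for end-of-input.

{$, y, z}

FIRST(P): from P→y Q Q z we get {y}; from P→epsilon we get {epsilon}; from P→y we get {y}. So FIRST(P) = {epsilon, y}.
FIRST(S): from S→Q y z z we get {y}. So FIRST(S) = {y}.
FIRST(Q): from Q→y z b z we get {y}; from Q→S P we get {y}; from Q→P' y we get {y}. So FIRST(Q) = {y}.
FIRST(P'): from P'→Q S b we get {y}; from P'→epsilon we get {epsilon}. So FIRST(P') = {epsilon, y}.
FOLLOW(P) includes $ since P is the start symbol.
FOLLOW(Q): in P→y Q Q z (occurrence 1), Q is followed by Q z with FIRST {y}; in P→y Q Q z (occurrence 2), Q is followed by z with FIRST {z}; in S→Q y z z, Q is followed by y z z with FIRST {y}; in P'→Q S b, Q is followed by S b with FIRST {y}. Thus FOLLOW(Q) = {y, z}.
FOLLOW(P): in Q→S P, the suffix after P is empty, so FOLLOW(P) ⊇ FOLLOW(Q) = {y, z}. Thus FOLLOW(P) = {$, y, z}.
FOLLOW(S): in Q→S P, S is followed by P with FIRST {epsilon, y}; in Q→S P, the suffix after S is nullable, so FOLLOW(S) ⊇ FOLLOW(Q) = {y, z}; in P'→Q S b, S is followed by b with FIRST {b}. Thus FOLLOW(S) = {b, y, z}.
FOLLOW(P'): in Q→P' y, P' is followed by y with FIRST {y}. Thus FOLLOW(P') = {y}.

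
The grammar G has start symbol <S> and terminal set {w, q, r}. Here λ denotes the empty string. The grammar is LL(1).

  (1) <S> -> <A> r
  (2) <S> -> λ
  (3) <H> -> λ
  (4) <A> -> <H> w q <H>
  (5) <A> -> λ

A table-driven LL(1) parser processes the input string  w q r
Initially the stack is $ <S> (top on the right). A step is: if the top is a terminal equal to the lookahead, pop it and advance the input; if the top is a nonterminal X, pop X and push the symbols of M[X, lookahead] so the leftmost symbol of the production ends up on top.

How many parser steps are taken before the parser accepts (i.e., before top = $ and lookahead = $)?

     Stack            Input    Action
  1  $ <S>            w q r $  expand <S> -> <A> r
  2  $ r <A>          w q r $  expand <A> -> <H> w q <H>
  3  $ r <H> q w <H>  w q r $  expand <H> -> λ
  4  $ r <H> q w      w q r $  match w
  5  $ r <H> q        q r $    match q
  6  $ r <H>          r $      expand <H> -> λ
  7  $ r              r $      match r
Accept reached after 7 steps.

7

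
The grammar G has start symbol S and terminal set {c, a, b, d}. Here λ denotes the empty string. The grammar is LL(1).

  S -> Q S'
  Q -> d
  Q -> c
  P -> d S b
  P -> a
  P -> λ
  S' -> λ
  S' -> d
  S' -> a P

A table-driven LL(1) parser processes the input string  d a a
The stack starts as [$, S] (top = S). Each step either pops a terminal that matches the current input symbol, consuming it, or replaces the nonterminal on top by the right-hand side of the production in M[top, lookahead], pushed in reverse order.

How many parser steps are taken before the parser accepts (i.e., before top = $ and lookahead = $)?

     Stack   Input    Action
  1  $ S     d a a $  expand S -> Q S'
  2  $ S' Q  d a a $  expand Q -> d
  3  $ S' d  d a a $  match d
  4  $ S'    a a $    expand S' -> a P
  5  $ P a   a a $    match a
  6  $ P     a $      expand P -> a
  7  $ a     a $      match a
Accept reached after 7 steps.

7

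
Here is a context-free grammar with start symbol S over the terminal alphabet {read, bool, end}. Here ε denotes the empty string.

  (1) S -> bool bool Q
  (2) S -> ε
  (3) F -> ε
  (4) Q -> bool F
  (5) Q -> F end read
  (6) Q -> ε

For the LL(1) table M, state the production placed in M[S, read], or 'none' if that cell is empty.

FIRST(S) = {ε, bool}
FIRST(F) = {ε}
FIRST(Q) = {ε, bool, end}  (via F end read)
FOLLOW(S) includes $ since S is the start symbol.
FOLLOW(S): S appears on no right-hand side. Thus FOLLOW(S) = {$}.
For S -> bool bool Q: FIRST(bool bool Q) = {bool}, so it goes in M[S, t] for t ∈ {bool}.
For S -> ε: FIRST(ε) = {ε}, so it goes in M[S, t] for t ∈ {}; since ε ∈ FIRST, also for every t ∈ FOLLOW(S) = {$}.
None of these place a production in M[S, read].

none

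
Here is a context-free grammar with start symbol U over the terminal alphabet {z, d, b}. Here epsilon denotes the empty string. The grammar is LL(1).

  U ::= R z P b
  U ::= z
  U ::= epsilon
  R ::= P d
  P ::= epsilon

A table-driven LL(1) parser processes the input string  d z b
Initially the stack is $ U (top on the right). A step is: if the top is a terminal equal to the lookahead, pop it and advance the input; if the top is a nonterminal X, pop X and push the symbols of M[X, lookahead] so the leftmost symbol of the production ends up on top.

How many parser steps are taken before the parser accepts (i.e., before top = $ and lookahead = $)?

     Stack        Input    Action
  1  $ U          d z b $  expand U ::= R z P b
  2  $ b P z R    d z b $  expand R ::= P d
  3  $ b P z d P  d z b $  expand P ::= epsilon
  4  $ b P z d    d z b $  match d
  5  $ b P z      z b $    match z
  6  $ b P        b $      expand P ::= epsilon
  7  $ b          b $      match b
Accept reached after 7 steps.

7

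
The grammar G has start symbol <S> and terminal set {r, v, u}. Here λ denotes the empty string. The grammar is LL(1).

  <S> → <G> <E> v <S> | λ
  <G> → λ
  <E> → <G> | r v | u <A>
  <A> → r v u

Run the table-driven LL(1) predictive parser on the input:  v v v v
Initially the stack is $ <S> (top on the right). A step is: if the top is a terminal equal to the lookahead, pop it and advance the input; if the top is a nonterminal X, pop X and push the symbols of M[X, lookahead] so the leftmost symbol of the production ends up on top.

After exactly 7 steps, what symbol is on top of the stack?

<E>

step 1: stack=$ <S>  input=v v v v $  — expand <S> → <G> <E> v <S>
step 2: stack=$ <S> v <E> <G>  input=v v v v $  — expand <G> → λ
step 3: stack=$ <S> v <E>  input=v v v v $  — expand <E> → <G>
step 4: stack=$ <S> v <G>  input=v v v v $  — expand <G> → λ
step 5: stack=$ <S> v  input=v v v v $  — match v
step 6: stack=$ <S>  input=v v v $  — expand <S> → <G> <E> v <S>
step 7: stack=$ <S> v <E> <G>  input=v v v $  — expand <G> → λ
Stack after step 7: $ <S> v <E> (top = <E>).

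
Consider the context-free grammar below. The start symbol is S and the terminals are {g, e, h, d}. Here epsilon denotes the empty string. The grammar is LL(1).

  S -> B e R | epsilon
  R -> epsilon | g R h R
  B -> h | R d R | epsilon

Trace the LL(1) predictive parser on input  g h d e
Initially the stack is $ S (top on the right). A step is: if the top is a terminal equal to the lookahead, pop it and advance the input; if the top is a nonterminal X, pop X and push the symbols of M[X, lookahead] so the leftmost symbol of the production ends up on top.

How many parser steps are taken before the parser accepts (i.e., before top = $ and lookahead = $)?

11

      Stack              Input      Action
   1  $ S                g h d e $  expand S -> B e R
   2  $ R e B            g h d e $  expand B -> R d R
   3  $ R e R d R        g h d e $  expand R -> g R h R
   4  $ R e R d R h R g  g h d e $  match g
   5  $ R e R d R h R    h d e $    expand R -> epsilon
   6  $ R e R d R h      h d e $    match h
   7  $ R e R d R        d e $      expand R -> epsilon
   8  $ R e R d          d e $      match d
   9  $ R e R            e $        expand R -> epsilon
  10  $ R e              e $        match e
  11  $ R                $          expand R -> epsilon
Accept reached after 11 steps.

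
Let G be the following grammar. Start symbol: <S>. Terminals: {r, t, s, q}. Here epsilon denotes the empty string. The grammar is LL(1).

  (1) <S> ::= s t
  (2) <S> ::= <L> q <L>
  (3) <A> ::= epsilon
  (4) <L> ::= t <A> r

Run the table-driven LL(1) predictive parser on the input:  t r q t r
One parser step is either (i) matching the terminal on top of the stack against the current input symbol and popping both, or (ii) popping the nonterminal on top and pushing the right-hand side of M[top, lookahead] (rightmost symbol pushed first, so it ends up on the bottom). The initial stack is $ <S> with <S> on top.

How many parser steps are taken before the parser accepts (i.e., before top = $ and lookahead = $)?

step 1: stack=$ <S>  input=t r q t r $  — expand <S> ::= <L> q <L>
step 2: stack=$ <L> q <L>  input=t r q t r $  — expand <L> ::= t <A> r
step 3: stack=$ <L> q r <A> t  input=t r q t r $  — match t
step 4: stack=$ <L> q r <A>  input=r q t r $  — expand <A> ::= epsilon
step 5: stack=$ <L> q r  input=r q t r $  — match r
step 6: stack=$ <L> q  input=q t r $  — match q
step 7: stack=$ <L>  input=t r $  — expand <L> ::= t <A> r
step 8: stack=$ r <A> t  input=t r $  — match t
step 9: stack=$ r <A>  input=r $  — expand <A> ::= epsilon
step 10: stack=$ r  input=r $  — match r
Accept reached after 10 steps.

10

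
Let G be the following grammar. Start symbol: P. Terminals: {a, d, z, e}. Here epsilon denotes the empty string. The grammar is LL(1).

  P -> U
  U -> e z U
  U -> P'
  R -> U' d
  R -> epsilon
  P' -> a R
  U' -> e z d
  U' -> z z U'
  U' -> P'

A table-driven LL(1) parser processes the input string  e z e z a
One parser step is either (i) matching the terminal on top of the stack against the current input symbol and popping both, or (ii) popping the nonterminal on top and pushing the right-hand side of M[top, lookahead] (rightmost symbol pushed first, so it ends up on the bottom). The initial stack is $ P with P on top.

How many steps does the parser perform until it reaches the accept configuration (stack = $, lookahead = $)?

11

      Stack    Input        Action
   1  $ P      e z e z a $  expand P -> U
   2  $ U      e z e z a $  expand U -> e z U
   3  $ U z e  e z e z a $  match e
   4  $ U z    z e z a $    match z
   5  $ U      e z a $      expand U -> e z U
   6  $ U z e  e z a $      match e
   7  $ U z    z a $        match z
   8  $ U      a $          expand U -> P'
   9  $ P'     a $          expand P' -> a R
  10  $ R a    a $          match a
  11  $ R      $            expand R -> epsilon
Accept reached after 11 steps.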